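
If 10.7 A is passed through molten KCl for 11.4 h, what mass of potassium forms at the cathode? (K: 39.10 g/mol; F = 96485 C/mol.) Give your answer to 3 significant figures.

178 g

Charge passed = 10.7 × 41040 = 4.391×10^5 C
n(e⁻) = 4.391×10^5 / 96485 = 4.551 mol
K⁺ + e⁻ → K, so n(K) = 4.551 mol
m = 4.551 × 39.10 = 178 g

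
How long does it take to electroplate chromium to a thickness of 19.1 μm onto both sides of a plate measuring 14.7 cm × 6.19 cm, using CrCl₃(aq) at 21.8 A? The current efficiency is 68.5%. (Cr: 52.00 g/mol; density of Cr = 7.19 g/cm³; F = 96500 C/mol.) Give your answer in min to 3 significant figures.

Plated area = 2 × 14.7 × 6.19 = 182.0 cm²
Volume = 182.0 × 19.1×10⁻⁴ cm = 0.3476 cm³
m(Cr) = 0.3476 × 7.19 = 2.499 g
n(Cr) = 2.499 / 52.00 = 0.04806 mol; n(e⁻) = 3 × 0.04806 = 0.1442 mol
Q = 0.1442 × 96500 / 0.685 = 20310 C
t = 20310 / 21.8 = 931.7 s = 15.5 min

15.5 min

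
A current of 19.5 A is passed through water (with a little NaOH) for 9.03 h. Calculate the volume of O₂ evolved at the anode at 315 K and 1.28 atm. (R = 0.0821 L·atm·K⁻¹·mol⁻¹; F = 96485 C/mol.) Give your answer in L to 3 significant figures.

Q = 19.5 A × 32508 s = 6.339×10^5 C
n(e⁻) = Q/F = 6.339×10^5/96485 = 6.570 mol
2H₂O → O₂ + 4H⁺ + 4e⁻, so n(O₂) = 6.570 / 4 = 1.643 mol
V = nRT/P = 1.643 × 0.0821 × 315 / 1.28 = 33.20 L

33.2 L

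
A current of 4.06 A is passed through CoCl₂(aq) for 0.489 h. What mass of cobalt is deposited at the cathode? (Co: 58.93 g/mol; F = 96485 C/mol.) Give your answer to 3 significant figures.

Q = It = 4.06 × 1760.4 = 7147 C
Moles of electrons = 7147 / 96485 = 0.07407 mol
Co²⁺ + 2e⁻ → Co, so n(Co) = 0.07407 / 2 = 0.03704 mol
m = 0.03704 × 58.93 = 2.18 g

2.18 g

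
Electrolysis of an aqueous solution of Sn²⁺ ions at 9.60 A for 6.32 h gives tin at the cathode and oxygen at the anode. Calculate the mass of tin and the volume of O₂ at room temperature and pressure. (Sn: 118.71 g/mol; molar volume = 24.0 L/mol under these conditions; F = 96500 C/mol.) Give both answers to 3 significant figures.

134 g Sn; 13.6 L O₂

Q = 9.60 × 22752 = 2.184×10^5 C; n(e⁻) = 2.184×10^5 / 96500 = 2.263 mol
Cathode: Sn²⁺ + 2e⁻ → Sn → n(Sn) = 2.263/2 = 1.132 mol → 134 g
Anode: 2H₂O → O₂ + 4H⁺ + 4e⁻ → n(O₂) = 2.263/4 = 0.5658 mol → 13.6 L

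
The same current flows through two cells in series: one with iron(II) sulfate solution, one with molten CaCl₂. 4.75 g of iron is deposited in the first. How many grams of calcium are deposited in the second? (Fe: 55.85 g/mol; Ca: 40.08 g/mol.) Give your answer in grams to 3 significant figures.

3.41 g

n(Fe) = 4.75 / 55.85 = 0.08505 mol
Fe²⁺ + 2e⁻ → Fe, so n(e⁻) = 2 × 0.08505 = 0.1701 mol
The cells are in series, so the same charge (and hence the same n(e⁻) = 0.1701 mol) passes through both.
Ca²⁺ + 2e⁻ → Ca, so n(Ca) = 0.1701 / 2 = 0.08505 mol
m(Ca) = 0.08505 × 40.08 = 3.41 g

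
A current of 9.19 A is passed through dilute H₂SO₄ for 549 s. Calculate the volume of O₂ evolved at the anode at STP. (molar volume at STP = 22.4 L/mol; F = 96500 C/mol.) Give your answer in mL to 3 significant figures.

Q = It = 9.19 × 549 = 5045 C
n(e⁻) = Q/F = 5045/96500 = 0.05228 mol
2H₂O → O₂ + 4H⁺ + 4e⁻, so n(O₂) = 0.05228 / 4 = 0.01307 mol
V = 0.01307 × 22.4 = 0.2928 L
= 293 mL

293 mL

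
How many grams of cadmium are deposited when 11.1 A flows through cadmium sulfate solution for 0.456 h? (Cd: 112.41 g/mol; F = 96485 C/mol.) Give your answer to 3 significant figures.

Charge passed = 11.1 × 1641.6 = 18220 C
Moles of electrons = 18220 / 96485 = 0.1888 mol
Cd²⁺ + 2e⁻ → Cd, so n(Cd) = 0.1888 / 2 = 0.09440 mol
m = 0.09440 × 112.41 = 10.6 g

10.6 g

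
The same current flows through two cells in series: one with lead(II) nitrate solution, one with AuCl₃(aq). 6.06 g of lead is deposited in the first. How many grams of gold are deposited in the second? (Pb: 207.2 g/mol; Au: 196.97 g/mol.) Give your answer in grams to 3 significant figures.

n(Pb) = 6.06 / 207.2 = 0.02925 mol
Pb²⁺ + 2e⁻ → Pb, so n(e⁻) = 2 × 0.02925 = 0.05850 mol
Since the cells are in series, n(e⁻) in the Au cell is also 0.05850 mol.
Au³⁺ + 3e⁻ → Au, so n(Au) = 0.05850 / 3 = 0.01950 mol
m(Au) = 0.01950 × 196.97 = 3.84 g

3.84 g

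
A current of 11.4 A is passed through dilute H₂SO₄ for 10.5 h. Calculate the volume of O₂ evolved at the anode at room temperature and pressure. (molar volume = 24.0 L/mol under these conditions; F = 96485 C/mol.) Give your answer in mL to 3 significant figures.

26800 mL

Charge passed = 11.4 × 37800 = 4.309×10^5 C
n(e⁻) = 4.309×10^5 / 96485 = 4.466 mol
2H₂O → O₂ + 4H⁺ + 4e⁻, so n(O₂) = 4.466 / 4 = 1.117 mol
V = 1.117 × 24.0 = 26.81 L
= 26800 mL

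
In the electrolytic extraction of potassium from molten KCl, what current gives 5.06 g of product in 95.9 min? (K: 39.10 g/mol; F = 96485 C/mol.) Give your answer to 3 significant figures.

2.17 A

n(K) = 5.06 / 39.10 = 0.1294 mol
K⁺ + e⁻ → K, so n(e⁻) = 0.1294 mol
Q = 0.1294 × 96485 = 12490 C
I = Q / t = 12490 / 5754 s = 2.17 A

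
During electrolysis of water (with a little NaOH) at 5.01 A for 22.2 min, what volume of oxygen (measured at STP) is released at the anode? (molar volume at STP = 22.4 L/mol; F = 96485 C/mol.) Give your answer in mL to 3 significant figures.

Q = 5.01 A × 1332 s = 6673 C
n(e⁻) = Q/F = 6673/96485 = 0.06916 mol
2H₂O → O₂ + 4H⁺ + 4e⁻, so n(O₂) = 0.06916 / 4 = 0.01729 mol
V = 0.01729 × 22.4 = 0.3873 L
= 387 mL

387 mL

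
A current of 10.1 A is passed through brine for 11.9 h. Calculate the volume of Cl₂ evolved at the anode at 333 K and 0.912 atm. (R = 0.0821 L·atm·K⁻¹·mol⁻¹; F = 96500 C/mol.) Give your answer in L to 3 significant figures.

67.2 L

Q = It = 10.1 × 42840 = 4.327×10^5 C
n(e⁻) = 4.327×10^5 / 96500 = 4.484 mol
2Cl⁻ → Cl₂ + 2e⁻, so n(Cl₂) = 4.484 / 2 = 2.242 mol
V = nRT/P = 2.242 × 0.0821 × 333 / 0.912 = 67.21 L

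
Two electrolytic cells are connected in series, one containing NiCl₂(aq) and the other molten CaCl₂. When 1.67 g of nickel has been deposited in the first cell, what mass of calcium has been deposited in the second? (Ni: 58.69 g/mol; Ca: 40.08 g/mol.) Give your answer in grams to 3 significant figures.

1.14 g

n(Ni) = 1.67 / 58.69 = 0.02845 mol
Ni²⁺ + 2e⁻ → Ni, so n(e⁻) = 2 × 0.02845 = 0.05690 mol
In series, the same 0.05690 mol of electrons flows through the second cell.
Ca²⁺ + 2e⁻ → Ca, so n(Ca) = 0.05690 / 2 = 0.02845 mol
m(Ca) = 0.02845 × 40.08 = 1.14 g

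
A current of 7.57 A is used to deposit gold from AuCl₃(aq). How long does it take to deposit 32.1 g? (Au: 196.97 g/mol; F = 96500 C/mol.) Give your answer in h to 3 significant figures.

1.73 h

n(Au) = 32.1 / 196.97 = 0.1630 mol
Au³⁺ + 3e⁻ → Au, so n(e⁻) = 3 × 0.1630 = 0.4890 mol
Q = 0.4890 × 96500 = 47190 C
t = Q / I = 47190 / 7.57 = 6234 s = 1.73 h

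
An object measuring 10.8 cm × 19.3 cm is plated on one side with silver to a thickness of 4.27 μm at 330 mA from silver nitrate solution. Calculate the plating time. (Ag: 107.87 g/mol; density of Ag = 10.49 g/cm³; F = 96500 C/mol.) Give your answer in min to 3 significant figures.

42.2 min

Plated area = 10.8 × 19.3 = 208.4 cm²
Volume = 208.4 × 4.27×10⁻⁴ cm = 0.08899 cm³
m(Ag) = 0.08899 × 10.49 = 0.9335 g
n(Ag) = 0.9335 / 107.87 = 0.008654 mol; n(e⁻) = 0.008654 mol
Q = 0.008654 × 96500 = 835.1 C
t = 835.1 / 0.330 = 2531 s = 42.2 min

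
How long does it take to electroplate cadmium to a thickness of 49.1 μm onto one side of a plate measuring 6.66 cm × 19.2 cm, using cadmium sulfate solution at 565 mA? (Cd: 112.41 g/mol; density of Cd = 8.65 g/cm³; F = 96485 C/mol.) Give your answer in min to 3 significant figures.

275 min

Plated area = 6.66 × 19.2 = 127.9 cm²
Volume = 127.9 × 49.1×10⁻⁴ cm = 0.6280 cm³
m(Cd) = 0.6280 × 8.65 = 5.432 g
n(Cd) = 5.432 / 112.41 = 0.04832 mol; n(e⁻) = 2 × 0.04832 = 0.09664 mol
Q = 0.09664 × 96485 = 9324 C
t = 9324 / 0.565 = 16500 s = 275 min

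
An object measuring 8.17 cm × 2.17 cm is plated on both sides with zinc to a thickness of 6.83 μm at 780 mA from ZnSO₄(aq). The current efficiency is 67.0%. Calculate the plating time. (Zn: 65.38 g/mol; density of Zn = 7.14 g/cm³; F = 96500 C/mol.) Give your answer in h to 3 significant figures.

0.271 h

Plated area = 2 × 8.17 × 2.17 = 35.46 cm²
Volume = 35.46 × 6.83×10⁻⁴ cm = 0.02422 cm³
m(Zn) = 0.02422 × 7.14 = 0.1729 g
n(Zn) = 0.1729 / 65.38 = 0.002645 mol; n(e⁻) = 2 × 0.002645 = 0.005290 mol
Q = 0.005290 × 96500 / 0.670 = 761.9 C
t = 761.9 / 0.780 = 976.8 s = 0.271 h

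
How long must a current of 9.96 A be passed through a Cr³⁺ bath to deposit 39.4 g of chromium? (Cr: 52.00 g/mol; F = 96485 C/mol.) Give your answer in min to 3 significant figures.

n(Cr) = 39.4 / 52.00 = 0.7577 mol
Cr³⁺ + 3e⁻ → Cr, so n(e⁻) = 3 × 0.7577 = 2.273 mol
Q = 2.273 × 96485 = 2.193×10^5 C
t = Q / I = 2.193×10^5 / 9.96 = 22020 s = 367 min

367 min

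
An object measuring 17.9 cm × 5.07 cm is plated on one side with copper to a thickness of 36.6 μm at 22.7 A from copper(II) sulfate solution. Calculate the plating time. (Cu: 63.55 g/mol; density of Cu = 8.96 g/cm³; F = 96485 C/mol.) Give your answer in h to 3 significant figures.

Plated area = 17.9 × 5.07 = 90.75 cm²
Volume = 90.75 × 36.6×10⁻⁴ cm = 0.3321 cm³
m(Cu) = 0.3321 × 8.96 = 2.976 g
n(Cu) = 2.976 / 63.55 = 0.04683 mol; n(e⁻) = 2 × 0.04683 = 0.09366 mol
Q = 0.09366 × 96485 = 9037 C
t = 9037 / 22.7 = 398.1 s = 0.111 h

0.111 h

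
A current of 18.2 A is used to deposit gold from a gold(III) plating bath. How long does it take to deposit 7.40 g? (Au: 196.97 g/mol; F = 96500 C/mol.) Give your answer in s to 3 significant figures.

n(Au) = 7.40 / 196.97 = 0.03757 mol
Au³⁺ + 3e⁻ → Au, so n(e⁻) = 3 × 0.03757 = 0.1127 mol
Q = 0.1127 × 96500 = 10880 C
t = Q / I = 10880 / 18.2 = 597.8 s

598 s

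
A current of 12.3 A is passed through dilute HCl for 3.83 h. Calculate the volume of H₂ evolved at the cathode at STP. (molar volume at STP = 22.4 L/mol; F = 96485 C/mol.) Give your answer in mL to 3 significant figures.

19700 mL

Q = It = 12.3 × 13788 = 1.696×10^5 C
Moles of electrons = 1.696×10^5 / 96485 = 1.758 mol
2H⁺ + 2e⁻ → H₂, so n(H₂) = 1.758 / 2 = 0.8790 mol
V = 0.8790 × 22.4 = 19.69 L
= 19700 mL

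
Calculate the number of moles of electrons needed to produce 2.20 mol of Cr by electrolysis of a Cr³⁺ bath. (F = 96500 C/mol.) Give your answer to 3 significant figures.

6.60 mol

Cr³⁺ + 3e⁻ → Cr, so n(e⁻) = 3 × 2.20 = 6.600 mol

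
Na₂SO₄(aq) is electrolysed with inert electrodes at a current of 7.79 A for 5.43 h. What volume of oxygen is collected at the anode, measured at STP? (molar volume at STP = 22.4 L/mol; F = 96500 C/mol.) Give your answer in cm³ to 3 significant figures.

8840 cm³

Charge passed = 7.79 × 19548 = 1.523×10^5 C
n(e⁻) = Q/F = 1.523×10^5/96500 = 1.578 mol
2H₂O → O₂ + 4H⁺ + 4e⁻, so n(O₂) = 1.578 / 4 = 0.3945 mol
V = 0.3945 × 22.4 = 8.837 L
= 8840 cm³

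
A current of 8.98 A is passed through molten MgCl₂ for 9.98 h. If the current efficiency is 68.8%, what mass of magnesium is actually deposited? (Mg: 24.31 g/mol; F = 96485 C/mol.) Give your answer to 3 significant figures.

28.0 g

Q = 8.98 × 35928 = 3.226×10^5 C
n(e⁻) = 3.226×10^5 / 96485 = 3.344 mol
Mg²⁺ + 2e⁻ → Mg, so theoretical m(Mg) = 1.672 × 24.31 = 40.65 g
Actual mass = 68.8% × 40.65 = 28.0 g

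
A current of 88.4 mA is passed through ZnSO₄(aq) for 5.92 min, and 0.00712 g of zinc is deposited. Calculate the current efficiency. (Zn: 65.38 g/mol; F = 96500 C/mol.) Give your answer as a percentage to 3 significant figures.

66.9%

Q = 0.0884 × 355.2 = 31.40 C
n(e⁻) = 31.40 / 96500 = 3.254×10^-4 mol
Zn²⁺ + 2e⁻ → Zn, so theoretical n(Zn) = 1.627×10^-4 mol → 0.01064 g
Efficiency = 0.00712 / 0.01064 = 0.6692 = 66.9%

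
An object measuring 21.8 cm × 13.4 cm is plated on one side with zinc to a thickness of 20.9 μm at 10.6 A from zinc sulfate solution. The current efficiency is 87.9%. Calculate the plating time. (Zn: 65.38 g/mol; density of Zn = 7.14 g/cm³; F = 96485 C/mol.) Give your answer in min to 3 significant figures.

23.0 min

Plated area = 21.8 × 13.4 = 292.1 cm²
Volume = 292.1 × 20.9×10⁻⁴ cm = 0.6105 cm³
m(Zn) = 0.6105 × 7.14 = 4.359 g
n(Zn) = 4.359 / 65.38 = 0.06667 mol; n(e⁻) = 2 × 0.06667 = 0.1333 mol
Q = 0.1333 × 96485 / 0.879 = 14630 C
t = 14630 / 10.6 = 1380 s = 23.0 min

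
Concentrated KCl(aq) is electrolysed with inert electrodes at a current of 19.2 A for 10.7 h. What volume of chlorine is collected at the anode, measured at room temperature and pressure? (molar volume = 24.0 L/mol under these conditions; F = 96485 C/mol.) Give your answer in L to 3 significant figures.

92.0 L

Q = 19.2 A × 38520 s = 7.396×10^5 C
Moles of electrons = 7.396×10^5 / 96485 = 7.665 mol
2Cl⁻ → Cl₂ + 2e⁻, so n(Cl₂) = 7.665 / 2 = 3.833 mol
V = 3.833 × 24.0 = 91.99 L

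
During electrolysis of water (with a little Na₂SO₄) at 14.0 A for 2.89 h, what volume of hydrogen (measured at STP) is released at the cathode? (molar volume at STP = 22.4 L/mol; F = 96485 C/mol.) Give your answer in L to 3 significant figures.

16.9 L

Charge passed = 14.0 × 10404 = 1.457×10^5 C
Moles of electrons = 1.457×10^5 / 96485 = 1.510 mol
2H⁺ + 2e⁻ → H₂, so n(H₂) = 1.510 / 2 = 0.7550 mol
V = 0.7550 × 22.4 = 16.91 L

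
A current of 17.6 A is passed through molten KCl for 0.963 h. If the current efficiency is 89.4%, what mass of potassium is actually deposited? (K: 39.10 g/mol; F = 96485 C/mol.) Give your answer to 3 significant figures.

Q = 17.6 × 3466.8 = 61020 C
n(e⁻) = 61020 / 96485 = 0.6324 mol
K⁺ + e⁻ → K, so theoretical m(K) = 0.6324 × 39.10 = 24.73 g
Actual mass = 89.4% × 24.73 = 22.1 g

22.1 g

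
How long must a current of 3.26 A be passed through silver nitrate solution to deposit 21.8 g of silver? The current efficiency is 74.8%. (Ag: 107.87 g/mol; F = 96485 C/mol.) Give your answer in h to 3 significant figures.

n(Ag) = 21.8 / 107.87 = 0.2021 mol
Ag⁺ + e⁻ → Ag, so n(e⁻) = 0.2021 mol
Q = 0.2021 × 96485 / 0.748 = 26070 C
t = Q / I = 26070 / 3.26 = 7997 s = 2.22 h

2.22 h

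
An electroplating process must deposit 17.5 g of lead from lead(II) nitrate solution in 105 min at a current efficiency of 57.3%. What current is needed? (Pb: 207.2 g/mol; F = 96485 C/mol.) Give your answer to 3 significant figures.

n(Pb) = 17.5 / 207.2 = 0.08446 mol
Pb²⁺ + 2e⁻ → Pb, so n(e⁻) = 2 × 0.08446 = 0.1689 mol
Q = 0.1689 × 96485 / 0.573 = 28440 C
I = Q / t = 28440 / 6300 s = 4.51 A

4.51 A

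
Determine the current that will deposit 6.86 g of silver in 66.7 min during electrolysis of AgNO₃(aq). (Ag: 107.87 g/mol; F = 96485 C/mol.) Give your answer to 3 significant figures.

1.53 A

n(Ag) = 6.86 / 107.87 = 0.06360 mol
Ag⁺ + e⁻ → Ag, so n(e⁻) = 0.06360 mol
Q = 0.06360 × 96485 = 6136 C
I = Q / t = 6136 / 4002 s = 1.53 A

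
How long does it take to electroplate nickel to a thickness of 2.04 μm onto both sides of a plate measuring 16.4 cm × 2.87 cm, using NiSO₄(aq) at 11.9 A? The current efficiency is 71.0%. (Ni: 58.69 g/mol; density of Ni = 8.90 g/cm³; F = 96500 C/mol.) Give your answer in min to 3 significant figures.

Plated area = 2 × 16.4 × 2.87 = 94.14 cm²
Volume = 94.14 × 2.04×10⁻⁴ cm = 0.01920 cm³
m(Ni) = 0.01920 × 8.90 = 0.1709 g
n(Ni) = 0.1709 / 58.69 = 0.002912 mol; n(e⁻) = 2 × 0.002912 = 0.005824 mol
Q = 0.005824 × 96500 / 0.710 = 791.6 C
t = 791.6 / 11.9 = 66.52 s = 1.11 min

1.11 min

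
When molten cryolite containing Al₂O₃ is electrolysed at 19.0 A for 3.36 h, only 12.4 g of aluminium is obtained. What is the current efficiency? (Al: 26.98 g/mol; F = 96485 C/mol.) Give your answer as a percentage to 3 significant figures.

57.9%

Q = 19.0 × 12096 = 2.298×10^5 C
n(e⁻) = 2.298×10^5 / 96485 = 2.382 mol
Al³⁺ + 3e⁻ → Al, so theoretical n(Al) = 0.7940 mol → 21.42 g
Efficiency = 12.4 / 21.42 = 0.5789 = 57.9%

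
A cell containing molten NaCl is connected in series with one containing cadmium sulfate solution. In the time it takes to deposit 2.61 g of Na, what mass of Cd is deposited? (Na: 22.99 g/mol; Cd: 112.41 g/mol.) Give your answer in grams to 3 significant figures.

n(Na) = 2.61 / 22.99 = 0.1135 mol
Na⁺ + e⁻ → Na, so n(e⁻) = 0.1135 mol
Since the cells are in series, n(e⁻) in the Cd cell is also 0.1135 mol.
Cd²⁺ + 2e⁻ → Cd, so n(Cd) = 0.1135 / 2 = 0.05675 mol
m(Cd) = 0.05675 × 112.41 = 6.38 g

6.38 g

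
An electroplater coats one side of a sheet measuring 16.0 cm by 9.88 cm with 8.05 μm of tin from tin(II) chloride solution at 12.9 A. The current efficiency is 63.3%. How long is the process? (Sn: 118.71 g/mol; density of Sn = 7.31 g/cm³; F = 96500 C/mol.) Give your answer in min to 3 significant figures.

3.09 min

Plated area = 16.0 × 9.88 = 158.1 cm²
Volume = 158.1 × 8.05×10⁻⁴ cm = 0.1273 cm³
m(Sn) = 0.1273 × 7.31 = 0.9306 g
n(Sn) = 0.9306 / 118.71 = 0.007839 mol; n(e⁻) = 2 × 0.007839 = 0.01568 mol
Q = 0.01568 × 96500 / 0.633 = 2390 C
t = 2390 / 12.9 = 185.3 s = 3.09 min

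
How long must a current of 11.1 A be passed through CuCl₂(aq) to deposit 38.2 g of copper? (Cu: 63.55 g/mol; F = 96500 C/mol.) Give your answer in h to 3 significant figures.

2.90 h

n(Cu) = 38.2 / 63.55 = 0.6011 mol
Cu²⁺ + 2e⁻ → Cu, so n(e⁻) = 2 × 0.6011 = 1.202 mol
Q = 1.202 × 96500 = 1.160×10^5 C
t = Q / I = 1.160×10^5 / 11.1 = 10450 s = 2.90 h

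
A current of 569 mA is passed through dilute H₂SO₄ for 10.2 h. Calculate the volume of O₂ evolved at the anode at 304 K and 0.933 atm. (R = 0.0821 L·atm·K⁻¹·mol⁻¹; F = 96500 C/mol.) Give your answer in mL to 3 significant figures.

1450 mL

Charge passed = 0.569 × 36720 = 20890 C
n(e⁻) = Q/F = 20890/96500 = 0.2165 mol
2H₂O → O₂ + 4H⁺ + 4e⁻, so n(O₂) = 0.2165 / 4 = 0.05413 mol
V = nRT/P = 0.05413 × 0.0821 × 304 / 0.933 = 1.448 L
= 1450 mL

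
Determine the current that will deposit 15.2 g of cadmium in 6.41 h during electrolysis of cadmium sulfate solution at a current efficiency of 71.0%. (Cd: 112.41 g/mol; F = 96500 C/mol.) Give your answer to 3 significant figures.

1.59 A

n(Cd) = 15.2 / 112.41 = 0.1352 mol
Cd²⁺ + 2e⁻ → Cd, so n(e⁻) = 2 × 0.1352 = 0.2704 mol
Q = 0.2704 × 96500 / 0.710 = 36750 C
I = Q / t = 36750 / 23076 s = 1.59 A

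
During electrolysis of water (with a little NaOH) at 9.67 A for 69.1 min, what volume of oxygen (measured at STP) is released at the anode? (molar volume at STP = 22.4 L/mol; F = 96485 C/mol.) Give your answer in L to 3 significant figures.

2.33 L

Charge passed = 9.67 × 4146 = 40090 C
n(e⁻) = 40090 / 96485 = 0.4155 mol
2H₂O → O₂ + 4H⁺ + 4e⁻, so n(O₂) = 0.4155 / 4 = 0.1039 mol
V = 0.1039 × 22.4 = 2.327 L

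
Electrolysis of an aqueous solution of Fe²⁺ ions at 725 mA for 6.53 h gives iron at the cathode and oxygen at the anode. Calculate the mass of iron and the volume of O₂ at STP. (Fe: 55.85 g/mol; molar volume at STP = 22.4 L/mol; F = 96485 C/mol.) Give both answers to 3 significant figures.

Q = 0.725 × 23508 = 17040 C; n(e⁻) = 17040 / 96485 = 0.1766 mol
Cathode: Fe²⁺ + 2e⁻ → Fe → n(Fe) = 0.1766/2 = 0.08830 mol → 4.93 g
Anode: 2H₂O → O₂ + 4H⁺ + 4e⁻ → n(O₂) = 0.1766/4 = 0.04415 mol → 0.989 L

4.93 g Fe; 0.989 L O₂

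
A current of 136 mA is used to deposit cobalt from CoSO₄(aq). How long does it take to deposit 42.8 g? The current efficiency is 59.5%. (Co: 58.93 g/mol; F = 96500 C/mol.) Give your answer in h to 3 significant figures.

n(Co) = 42.8 / 58.93 = 0.7263 mol
Co²⁺ + 2e⁻ → Co, so n(e⁻) = 2 × 0.7263 = 1.453 mol
Q = 1.453 × 96500 / 0.595 = 2.357×10^5 C
t = Q / I = 2.357×10^5 / 0.136 = 1.733×10^6 s = 481 h

481 h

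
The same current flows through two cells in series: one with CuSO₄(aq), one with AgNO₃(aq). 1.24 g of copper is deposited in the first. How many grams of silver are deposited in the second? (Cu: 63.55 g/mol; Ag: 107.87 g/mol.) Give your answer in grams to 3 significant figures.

4.21 g

n(Cu) = 1.24 / 63.55 = 0.01951 mol
Cu²⁺ + 2e⁻ → Cu, so n(e⁻) = 2 × 0.01951 = 0.03902 mol
Same current for the same time ⇒ same n(e⁻) = 0.03902 mol in both cells.
Ag⁺ + e⁻ → Ag, so n(Ag) = 0.03902 mol
m(Ag) = 0.03902 × 107.87 = 4.21 g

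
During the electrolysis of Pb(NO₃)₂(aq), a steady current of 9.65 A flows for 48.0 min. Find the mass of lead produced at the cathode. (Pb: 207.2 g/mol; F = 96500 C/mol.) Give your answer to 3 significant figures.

Q = It = 9.65 × 2880 = 27790 C
n(e⁻) = 27790 / 96500 = 0.2880 mol
Pb²⁺ + 2e⁻ → Pb, so n(Pb) = 0.2880 / 2 = 0.1440 mol
m = 0.1440 × 207.2 = 29.8 g

29.8 g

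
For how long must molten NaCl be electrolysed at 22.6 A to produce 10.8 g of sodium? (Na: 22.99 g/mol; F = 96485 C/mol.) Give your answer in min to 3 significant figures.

33.4 min

n(Na) = 10.8 / 22.99 = 0.4698 mol
Na⁺ + e⁻ → Na, so n(e⁻) = 0.4698 mol
Q = 0.4698 × 96485 = 45330 C
t = Q / I = 45330 / 22.6 = 2006 s = 33.4 min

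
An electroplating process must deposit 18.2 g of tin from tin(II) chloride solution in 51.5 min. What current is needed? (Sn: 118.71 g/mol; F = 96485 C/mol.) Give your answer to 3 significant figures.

9.57 A

n(Sn) = 18.2 / 118.71 = 0.1533 mol
Sn²⁺ + 2e⁻ → Sn, so n(e⁻) = 2 × 0.1533 = 0.3066 mol
Q = 0.3066 × 96485 = 29580 C
I = Q / t = 29580 / 3090 s = 9.57 A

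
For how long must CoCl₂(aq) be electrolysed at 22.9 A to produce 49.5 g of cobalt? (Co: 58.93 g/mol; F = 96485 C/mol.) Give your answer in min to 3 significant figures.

n(Co) = 49.5 / 58.93 = 0.8400 mol
Co²⁺ + 2e⁻ → Co, so n(e⁻) = 2 × 0.8400 = 1.680 mol
Q = 1.680 × 96485 = 1.621×10^5 C
t = Q / I = 1.621×10^5 / 22.9 = 7079 s = 118 min

118 min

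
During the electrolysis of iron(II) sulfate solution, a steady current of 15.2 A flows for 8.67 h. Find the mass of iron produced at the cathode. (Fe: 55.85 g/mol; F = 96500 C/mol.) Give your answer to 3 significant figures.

137 g

Q = 15.2 A × 31212 s = 4.744×10^5 C
n(e⁻) = 4.744×10^5 / 96500 = 4.916 mol
Fe²⁺ + 2e⁻ → Fe, so n(Fe) = 4.916 / 2 = 2.458 mol
m = 2.458 × 55.85 = 137 g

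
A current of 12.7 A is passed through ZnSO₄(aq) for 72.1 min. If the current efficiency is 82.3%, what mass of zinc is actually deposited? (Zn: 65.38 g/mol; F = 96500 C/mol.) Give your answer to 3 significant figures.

15.3 g

Q = 12.7 × 4326 = 54940 C
n(e⁻) = 54940 / 96500 = 0.5693 mol
Zn²⁺ + 2e⁻ → Zn, so theoretical m(Zn) = 0.2847 × 65.38 = 18.61 g
Actual mass = 82.3% × 18.61 = 15.3 g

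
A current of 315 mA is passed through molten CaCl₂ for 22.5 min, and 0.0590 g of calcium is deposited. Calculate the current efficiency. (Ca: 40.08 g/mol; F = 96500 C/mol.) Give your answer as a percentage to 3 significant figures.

66.8%

Q = 0.315 × 1350 = 425.3 C
n(e⁻) = 425.3 / 96500 = 0.004407 mol
Ca²⁺ + 2e⁻ → Ca, so theoretical n(Ca) = 0.002204 mol → 0.08834 g
Efficiency = 0.0590 / 0.08834 = 0.6679 = 66.8%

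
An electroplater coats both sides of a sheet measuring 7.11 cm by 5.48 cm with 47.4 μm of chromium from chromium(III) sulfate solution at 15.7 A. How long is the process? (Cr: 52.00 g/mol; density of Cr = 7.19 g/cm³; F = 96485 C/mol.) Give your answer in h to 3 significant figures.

0.262 h

Plated area = 2 × 7.11 × 5.48 = 77.93 cm²
Volume = 77.93 × 47.4×10⁻⁴ cm = 0.3694 cm³
m(Cr) = 0.3694 × 7.19 = 2.656 g
n(Cr) = 2.656 / 52.00 = 0.05108 mol; n(e⁻) = 3 × 0.05108 = 0.1532 mol
Q = 0.1532 × 96485 = 14780 C
t = 14780 / 15.7 = 941.4 s = 0.262 h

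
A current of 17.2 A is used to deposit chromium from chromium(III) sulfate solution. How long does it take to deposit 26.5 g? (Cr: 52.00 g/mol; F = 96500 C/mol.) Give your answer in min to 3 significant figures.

n(Cr) = 26.5 / 52.00 = 0.5096 mol
Cr³⁺ + 3e⁻ → Cr, so n(e⁻) = 3 × 0.5096 = 1.529 mol
Q = 1.529 × 96500 = 1.475×10^5 C
t = Q / I = 1.475×10^5 / 17.2 = 8576 s = 143 min

143 min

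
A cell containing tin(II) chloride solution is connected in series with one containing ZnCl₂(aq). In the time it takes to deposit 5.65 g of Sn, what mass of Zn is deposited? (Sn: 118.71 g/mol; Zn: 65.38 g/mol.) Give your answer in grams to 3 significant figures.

n(Sn) = 5.65 / 118.71 = 0.04759 mol
Sn²⁺ + 2e⁻ → Sn, so n(e⁻) = 2 × 0.04759 = 0.09518 mol
The cells are in series, so the same charge (and hence the same n(e⁻) = 0.09518 mol) passes through both.
Zn²⁺ + 2e⁻ → Zn, so n(Zn) = 0.09518 / 2 = 0.04759 mol
m(Zn) = 0.04759 × 65.38 = 3.11 g

3.11 g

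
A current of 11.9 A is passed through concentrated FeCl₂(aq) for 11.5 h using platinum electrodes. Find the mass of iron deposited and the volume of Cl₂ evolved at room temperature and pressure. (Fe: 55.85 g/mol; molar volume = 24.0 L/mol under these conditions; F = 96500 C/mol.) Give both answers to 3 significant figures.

Q = 11.9 × 41400 = 4.927×10^5 C; n(e⁻) = 4.927×10^5 / 96500 = 5.106 mol
Cathode: Fe²⁺ + 2e⁻ → Fe → n(Fe) = 5.106/2 = 2.553 mol → 143 g
Anode: 2Cl⁻ → Cl₂ + 2e⁻ → n(Cl₂) = 5.106/2 = 2.553 mol → 61.3 L

143 g Fe; 61.3 L Cl₂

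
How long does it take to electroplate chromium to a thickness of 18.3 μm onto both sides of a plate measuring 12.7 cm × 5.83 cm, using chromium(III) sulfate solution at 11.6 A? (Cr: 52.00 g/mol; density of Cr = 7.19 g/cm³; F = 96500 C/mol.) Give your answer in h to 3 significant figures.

0.260 h

Plated area = 2 × 12.7 × 5.83 = 148.1 cm²
Volume = 148.1 × 18.3×10⁻⁴ cm = 0.2710 cm³
m(Cr) = 0.2710 × 7.19 = 1.948 g
n(Cr) = 1.948 / 52.00 = 0.03746 mol; n(e⁻) = 3 × 0.03746 = 0.1124 mol
Q = 0.1124 × 96500 = 10850 C
t = 10850 / 11.6 = 935.3 s = 0.260 h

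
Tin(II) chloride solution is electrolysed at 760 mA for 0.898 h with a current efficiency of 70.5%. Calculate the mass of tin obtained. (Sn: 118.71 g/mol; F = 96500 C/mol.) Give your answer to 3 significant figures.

1.07 g

Q = 0.760 × 3232.8 = 2457 C
n(e⁻) = 2457 / 96500 = 0.02546 mol
Sn²⁺ + 2e⁻ → Sn, so theoretical m(Sn) = 0.01273 × 118.71 = 1.511 g
Actual mass = 70.5% × 1.511 = 1.07 g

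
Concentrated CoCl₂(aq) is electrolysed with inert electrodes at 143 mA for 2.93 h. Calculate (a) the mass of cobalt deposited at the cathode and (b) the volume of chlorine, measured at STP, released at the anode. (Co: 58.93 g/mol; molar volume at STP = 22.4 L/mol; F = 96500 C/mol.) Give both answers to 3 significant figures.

Q = 0.143 × 10548 = 1508 C; n(e⁻) = 1508 / 96500 = 0.01563 mol
Cathode: Co²⁺ + 2e⁻ → Co → n(Co) = 0.01563/2 = 0.007815 mol → 0.461 g
Anode: 2Cl⁻ → Cl₂ + 2e⁻ → n(Cl₂) = 0.01563/2 = 0.007815 mol → 0.175 L

0.461 g Co; 0.175 L Cl₂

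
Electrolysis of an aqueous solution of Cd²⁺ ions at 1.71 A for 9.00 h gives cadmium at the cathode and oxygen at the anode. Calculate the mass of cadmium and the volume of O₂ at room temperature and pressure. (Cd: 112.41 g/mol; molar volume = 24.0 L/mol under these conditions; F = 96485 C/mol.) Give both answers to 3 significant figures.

32.3 g Cd; 3.45 L O₂

Q = 1.71 × 32400 = 55400 C; n(e⁻) = 55400 / 96485 = 0.5742 mol
Cathode: Cd²⁺ + 2e⁻ → Cd → n(Cd) = 0.5742/2 = 0.2871 mol → 32.3 g
Anode: 2H₂O → O₂ + 4H⁺ + 4e⁻ → n(O₂) = 0.5742/4 = 0.1436 mol → 3.45 L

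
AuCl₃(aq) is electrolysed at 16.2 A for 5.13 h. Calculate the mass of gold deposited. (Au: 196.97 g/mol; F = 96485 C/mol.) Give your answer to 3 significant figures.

Q = 16.2 A × 18468 s = 2.992×10^5 C
n(e⁻) = 2.992×10^5 / 96485 = 3.101 mol
Au³⁺ + 3e⁻ → Au, so n(Au) = 3.101 / 3 = 1.034 mol
m = 1.034 × 196.97 = 204 g

204 g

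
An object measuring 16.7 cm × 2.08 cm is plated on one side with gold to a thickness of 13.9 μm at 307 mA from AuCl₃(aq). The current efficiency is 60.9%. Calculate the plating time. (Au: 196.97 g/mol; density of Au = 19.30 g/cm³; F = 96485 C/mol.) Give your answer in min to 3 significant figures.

122 min

Plated area = 16.7 × 2.08 = 34.74 cm²
Volume = 34.74 × 13.9×10⁻⁴ cm = 0.04829 cm³
m(Au) = 0.04829 × 19.30 = 0.9320 g
n(Au) = 0.9320 / 196.97 = 0.004732 mol; n(e⁻) = 3 × 0.004732 = 0.01420 mol
Q = 0.01420 × 96485 / 0.609 = 2250 C
t = 2250 / 0.307 = 7329 s = 122 min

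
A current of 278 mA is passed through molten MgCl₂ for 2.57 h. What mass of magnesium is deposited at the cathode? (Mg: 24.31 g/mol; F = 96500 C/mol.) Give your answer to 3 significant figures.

0.324 g

Q = It = 0.278 × 9252 = 2572 C
n(e⁻) = Q/F = 2572/96500 = 0.02665 mol
Mg²⁺ + 2e⁻ → Mg, so n(Mg) = 0.02665 / 2 = 0.01333 mol
m = 0.01333 × 24.31 = 0.324 g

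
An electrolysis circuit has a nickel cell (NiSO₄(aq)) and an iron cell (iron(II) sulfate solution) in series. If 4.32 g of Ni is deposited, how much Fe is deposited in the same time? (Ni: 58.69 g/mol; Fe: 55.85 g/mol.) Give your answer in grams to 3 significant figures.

4.11 g

n(Ni) = 4.32 / 58.69 = 0.07361 mol
Ni²⁺ + 2e⁻ → Ni, so n(e⁻) = 2 × 0.07361 = 0.1472 mol
The cells are in series, so the same charge (and hence the same n(e⁻) = 0.1472 mol) passes through both.
Fe²⁺ + 2e⁻ → Fe, so n(Fe) = 0.1472 / 2 = 0.07360 mol
m(Fe) = 0.07360 × 55.85 = 4.11 g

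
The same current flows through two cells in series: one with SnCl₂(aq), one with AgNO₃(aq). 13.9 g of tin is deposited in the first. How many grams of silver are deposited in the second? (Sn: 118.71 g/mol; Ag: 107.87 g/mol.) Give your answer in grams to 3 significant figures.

25.3 g

n(Sn) = 13.9 / 118.71 = 0.1171 mol
Sn²⁺ + 2e⁻ → Sn, so n(e⁻) = 2 × 0.1171 = 0.2342 mol
In series, the same 0.2342 mol of electrons flows through the second cell.
Ag⁺ + e⁻ → Ag, so n(Ag) = 0.2342 mol
m(Ag) = 0.2342 × 107.87 = 25.3 g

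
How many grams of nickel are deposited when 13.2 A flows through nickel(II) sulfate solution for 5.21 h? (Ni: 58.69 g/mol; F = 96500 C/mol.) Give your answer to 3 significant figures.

75.3 g

Charge passed = 13.2 × 18756 = 2.476×10^5 C
n(e⁻) = 2.476×10^5 / 96500 = 2.566 mol
Ni²⁺ + 2e⁻ → Ni, so n(Ni) = 2.566 / 2 = 1.283 mol
m = 1.283 × 58.69 = 75.3 g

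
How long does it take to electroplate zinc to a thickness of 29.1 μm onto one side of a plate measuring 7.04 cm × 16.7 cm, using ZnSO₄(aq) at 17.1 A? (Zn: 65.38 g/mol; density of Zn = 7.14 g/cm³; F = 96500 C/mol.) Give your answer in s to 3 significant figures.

Plated area = 7.04 × 16.7 = 117.6 cm²
Volume = 117.6 × 29.1×10⁻⁴ cm = 0.3422 cm³
m(Zn) = 0.3422 × 7.14 = 2.443 g
n(Zn) = 2.443 / 65.38 = 0.03737 mol; n(e⁻) = 2 × 0.03737 = 0.07474 mol
Q = 0.07474 × 96500 = 7212 C
t = 7212 / 17.1 = 421.8 s

422 s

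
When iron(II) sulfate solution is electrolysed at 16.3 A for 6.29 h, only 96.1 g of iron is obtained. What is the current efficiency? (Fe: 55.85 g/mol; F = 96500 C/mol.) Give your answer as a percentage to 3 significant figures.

Q = 16.3 × 22644 = 3.691×10^5 C
n(e⁻) = 3.691×10^5 / 96500 = 3.825 mol
Fe²⁺ + 2e⁻ → Fe, so theoretical n(Fe) = 1.913 mol → 106.8 g
Efficiency = 96.1 / 106.8 = 0.8998 = 90.0%

90.0%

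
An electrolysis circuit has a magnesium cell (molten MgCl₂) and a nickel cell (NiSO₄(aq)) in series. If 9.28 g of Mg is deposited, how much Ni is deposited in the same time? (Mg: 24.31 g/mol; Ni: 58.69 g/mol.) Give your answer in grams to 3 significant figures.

n(Mg) = 9.28 / 24.31 = 0.3817 mol
Mg²⁺ + 2e⁻ → Mg, so n(e⁻) = 2 × 0.3817 = 0.7634 mol
The cells are in series, so the same charge (and hence the same n(e⁻) = 0.7634 mol) passes through both.
Ni²⁺ + 2e⁻ → Ni, so n(Ni) = 0.7634 / 2 = 0.3817 mol
m(Ni) = 0.3817 × 58.69 = 22.4 g

22.4 g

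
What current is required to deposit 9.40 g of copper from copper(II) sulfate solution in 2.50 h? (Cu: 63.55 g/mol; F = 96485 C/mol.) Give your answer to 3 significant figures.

3.17 A

n(Cu) = 9.40 / 63.55 = 0.1479 mol
Cu²⁺ + 2e⁻ → Cu, so n(e⁻) = 2 × 0.1479 = 0.2958 mol
Q = 0.2958 × 96485 = 28540 C
I = Q / t = 28540 / 9000 s = 3.17 A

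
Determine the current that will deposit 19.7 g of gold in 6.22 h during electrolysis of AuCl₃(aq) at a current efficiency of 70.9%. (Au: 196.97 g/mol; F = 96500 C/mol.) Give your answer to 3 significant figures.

n(Au) = 19.7 / 196.97 = 0.1000 mol
Au³⁺ + 3e⁻ → Au, so n(e⁻) = 3 × 0.1000 = 0.3000 mol
Q = 0.3000 × 96500 / 0.709 = 40830 C
I = Q / t = 40830 / 22392 s = 1.82 A

1.82 A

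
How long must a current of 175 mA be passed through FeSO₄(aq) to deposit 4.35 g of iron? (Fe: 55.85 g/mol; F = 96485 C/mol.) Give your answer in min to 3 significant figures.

1430 min

n(Fe) = 4.35 / 55.85 = 0.07789 mol
Fe²⁺ + 2e⁻ → Fe, so n(e⁻) = 2 × 0.07789 = 0.1558 mol
Q = 0.1558 × 96485 = 15030 C
t = Q / I = 15030 / 0.175 = 85890 s = 1430 min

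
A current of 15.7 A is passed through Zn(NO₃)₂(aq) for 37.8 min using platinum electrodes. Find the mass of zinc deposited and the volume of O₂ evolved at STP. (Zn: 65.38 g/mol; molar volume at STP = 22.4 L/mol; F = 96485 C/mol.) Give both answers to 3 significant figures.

Q = 15.7 × 2268 = 35610 C; n(e⁻) = 35610 / 96485 = 0.3691 mol
Cathode: Zn²⁺ + 2e⁻ → Zn → n(Zn) = 0.3691/2 = 0.1846 mol → 12.1 g
Anode: 2H₂O → O₂ + 4H⁺ + 4e⁻ → n(O₂) = 0.3691/4 = 0.09228 mol → 2.07 L

12.1 g Zn; 2.07 L O₂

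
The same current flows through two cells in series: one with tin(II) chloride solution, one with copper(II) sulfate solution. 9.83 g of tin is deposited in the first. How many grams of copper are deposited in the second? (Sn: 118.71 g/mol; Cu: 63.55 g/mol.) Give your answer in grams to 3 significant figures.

n(Sn) = 9.83 / 118.71 = 0.08281 mol
Sn²⁺ + 2e⁻ → Sn, so n(e⁻) = 2 × 0.08281 = 0.1656 mol
In series, the same 0.1656 mol of electrons flows through the second cell.
Cu²⁺ + 2e⁻ → Cu, so n(Cu) = 0.1656 / 2 = 0.08280 mol
m(Cu) = 0.08280 × 63.55 = 5.26 g

5.26 g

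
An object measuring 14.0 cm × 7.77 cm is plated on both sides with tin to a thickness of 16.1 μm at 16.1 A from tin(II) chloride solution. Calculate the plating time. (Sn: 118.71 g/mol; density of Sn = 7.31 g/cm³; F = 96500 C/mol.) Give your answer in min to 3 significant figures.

Plated area = 2 × 14.0 × 7.77 = 217.6 cm²
Volume = 217.6 × 16.1×10⁻⁴ cm = 0.3503 cm³
m(Sn) = 0.3503 × 7.31 = 2.561 g
n(Sn) = 2.561 / 118.71 = 0.02157 mol; n(e⁻) = 2 × 0.02157 = 0.04314 mol
Q = 0.04314 × 96500 = 4163 C
t = 4163 / 16.1 = 258.6 s = 4.31 min

4.31 min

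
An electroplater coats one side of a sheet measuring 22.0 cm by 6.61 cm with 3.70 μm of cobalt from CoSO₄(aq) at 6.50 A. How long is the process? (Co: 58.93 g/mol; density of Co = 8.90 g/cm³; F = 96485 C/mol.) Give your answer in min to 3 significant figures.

4.02 min

Plated area = 22.0 × 6.61 = 145.4 cm²
Volume = 145.4 × 3.70×10⁻⁴ cm = 0.05380 cm³
m(Co) = 0.05380 × 8.90 = 0.4788 g
n(Co) = 0.4788 / 58.93 = 0.008125 mol; n(e⁻) = 2 × 0.008125 = 0.01625 mol
Q = 0.01625 × 96485 = 1568 C
t = 1568 / 6.50 = 241.2 s = 4.02 min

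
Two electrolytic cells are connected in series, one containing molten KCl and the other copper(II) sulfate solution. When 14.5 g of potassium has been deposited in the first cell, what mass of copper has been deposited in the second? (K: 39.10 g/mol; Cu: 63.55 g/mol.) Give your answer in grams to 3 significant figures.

11.8 g

n(K) = 14.5 / 39.10 = 0.3708 mol
K⁺ + e⁻ → K, so n(e⁻) = 0.3708 mol
Same current for the same time ⇒ same n(e⁻) = 0.3708 mol in both cells.
Cu²⁺ + 2e⁻ → Cu, so n(Cu) = 0.3708 / 2 = 0.1854 mol
m(Cu) = 0.1854 × 63.55 = 11.8 g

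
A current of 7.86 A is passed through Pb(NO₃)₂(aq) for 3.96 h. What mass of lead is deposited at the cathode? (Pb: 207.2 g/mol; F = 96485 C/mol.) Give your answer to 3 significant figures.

Charge passed = 7.86 × 14256 = 1.121×10^5 C
n(e⁻) = Q/F = 1.121×10^5/96485 = 1.162 mol
Pb²⁺ + 2e⁻ → Pb, so n(Pb) = 1.162 / 2 = 0.5810 mol
m = 0.5810 × 207.2 = 120 g

120 g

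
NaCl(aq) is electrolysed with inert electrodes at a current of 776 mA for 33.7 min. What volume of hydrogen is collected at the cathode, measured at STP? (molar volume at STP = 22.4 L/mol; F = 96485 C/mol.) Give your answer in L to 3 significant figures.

Q = 0.776 A × 2022 s = 1569 C
Moles of electrons = 1569 / 96485 = 0.01626 mol
2H⁺ + 2e⁻ → H₂, so n(H₂) = 0.01626 / 2 = 0.008130 mol
V = 0.008130 × 22.4 = 0.1821 L

0.182 L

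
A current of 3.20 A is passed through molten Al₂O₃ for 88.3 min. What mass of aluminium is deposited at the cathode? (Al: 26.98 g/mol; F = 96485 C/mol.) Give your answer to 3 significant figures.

Charge passed = 3.20 × 5298 = 16950 C
n(e⁻) = 16950 / 96485 = 0.1757 mol
Al³⁺ + 3e⁻ → Al, so n(Al) = 0.1757 / 3 = 0.05857 mol
m = 0.05857 × 26.98 = 1.58 g

1.58 g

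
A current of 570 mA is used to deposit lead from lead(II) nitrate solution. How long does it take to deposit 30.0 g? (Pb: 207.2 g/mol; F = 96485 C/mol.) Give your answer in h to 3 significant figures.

n(Pb) = 30.0 / 207.2 = 0.1448 mol
Pb²⁺ + 2e⁻ → Pb, so n(e⁻) = 2 × 0.1448 = 0.2896 mol
Q = 0.2896 × 96485 = 27940 C
t = Q / I = 27940 / 0.570 = 49020 s = 13.6 h

13.6 h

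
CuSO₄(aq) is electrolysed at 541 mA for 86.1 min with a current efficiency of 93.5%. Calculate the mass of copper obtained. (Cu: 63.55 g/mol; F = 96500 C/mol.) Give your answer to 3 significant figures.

Q = 0.541 × 5166 = 2795 C
n(e⁻) = 2795 / 96500 = 0.02896 mol
Cu²⁺ + 2e⁻ → Cu, so theoretical m(Cu) = 0.01448 × 63.55 = 0.9202 g
Actual mass = 93.5% × 0.9202 = 0.860 g

0.860 g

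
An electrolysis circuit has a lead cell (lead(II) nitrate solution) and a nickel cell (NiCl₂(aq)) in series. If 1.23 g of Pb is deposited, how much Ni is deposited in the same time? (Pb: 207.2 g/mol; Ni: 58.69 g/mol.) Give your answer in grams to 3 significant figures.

n(Pb) = 1.23 / 207.2 = 0.005936 mol
Pb²⁺ + 2e⁻ → Pb, so n(e⁻) = 2 × 0.005936 = 0.01187 mol
Same current for the same time ⇒ same n(e⁻) = 0.01187 mol in both cells.
Ni²⁺ + 2e⁻ → Ni, so n(Ni) = 0.01187 / 2 = 0.005935 mol
m(Ni) = 0.005935 × 58.69 = 0.348 g

0.348 g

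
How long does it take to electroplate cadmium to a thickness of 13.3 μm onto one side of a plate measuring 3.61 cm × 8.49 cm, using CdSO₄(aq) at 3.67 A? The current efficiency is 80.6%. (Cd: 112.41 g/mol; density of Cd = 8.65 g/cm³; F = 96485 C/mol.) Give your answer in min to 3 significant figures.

Plated area = 3.61 × 8.49 = 30.65 cm²
Volume = 30.65 × 13.3×10⁻⁴ cm = 0.04076 cm³
m(Cd) = 0.04076 × 8.65 = 0.3526 g
n(Cd) = 0.3526 / 112.41 = 0.003137 mol; n(e⁻) = 2 × 0.003137 = 0.006274 mol
Q = 0.006274 × 96485 / 0.806 = 751.1 C
t = 751.1 / 3.67 = 204.7 s = 3.41 min

3.41 min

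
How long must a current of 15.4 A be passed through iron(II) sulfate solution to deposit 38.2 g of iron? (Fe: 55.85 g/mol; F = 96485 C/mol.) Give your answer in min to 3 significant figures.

n(Fe) = 38.2 / 55.85 = 0.6840 mol
Fe²⁺ + 2e⁻ → Fe, so n(e⁻) = 2 × 0.6840 = 1.368 mol
Q = 1.368 × 96485 = 1.320×10^5 C
t = Q / I = 1.320×10^5 / 15.4 = 8571 s = 143 min

143 min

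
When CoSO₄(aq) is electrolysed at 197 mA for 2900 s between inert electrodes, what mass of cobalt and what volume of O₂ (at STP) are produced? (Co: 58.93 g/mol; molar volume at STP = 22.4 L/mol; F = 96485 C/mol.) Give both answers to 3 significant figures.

0.174 g Co; 0.0332 L O₂

Q = 0.197 × 2900 = 571.3 C; n(e⁻) = 571.3 / 96485 = 0.005921 mol
Cathode: Co²⁺ + 2e⁻ → Co → n(Co) = 0.005921/2 = 0.002961 mol → 0.174 g
Anode: 2H₂O → O₂ + 4H⁺ + 4e⁻ → n(O₂) = 0.005921/4 = 0.001480 mol → 0.0332 L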